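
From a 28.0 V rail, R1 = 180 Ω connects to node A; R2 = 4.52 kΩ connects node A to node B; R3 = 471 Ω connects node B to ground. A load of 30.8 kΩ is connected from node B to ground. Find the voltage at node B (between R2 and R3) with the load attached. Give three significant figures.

V ≈ 2.52 V

At node B, R3 is in parallel with the load: R3‖R_L = 463.9 Ω.
Below node A the resistance is R2 + (R3‖R_L) = 4984 Ω, so V_A = 28.0 × 4984/5164 = 27.02 V.
Then V_B = V_A × (R3‖R_L)/(R2 + R3‖R_L) = 27.02 × 463.9/4984 = 2.52 V.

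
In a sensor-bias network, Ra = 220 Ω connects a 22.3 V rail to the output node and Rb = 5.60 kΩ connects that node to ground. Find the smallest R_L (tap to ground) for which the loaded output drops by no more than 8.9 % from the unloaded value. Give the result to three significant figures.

Output resistance R_th = Ra‖Rb = (220 × 5600)/5820 = 211.7 Ω.
The fractional drop is R_th/(R_th + R_L); requiring this ≤ 0.0890 gives R_L ≥ R_th(1/0.0890 − 1) = 211.7 × 10.24 = 2.17 kΩ.

R_L(min) ≈ 2.17 kΩ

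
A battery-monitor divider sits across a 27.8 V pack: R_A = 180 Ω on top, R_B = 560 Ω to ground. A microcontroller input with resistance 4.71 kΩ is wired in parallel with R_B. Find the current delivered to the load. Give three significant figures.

R_B‖R_L = 500.5 Ω; V_out = 27.8 × 500.5/680.5 = 20.45 V.
I_L = V_out / R_L = 20.45 / 4.71 kΩ = 4.34 mA.

I_L ≈ 4.34 mA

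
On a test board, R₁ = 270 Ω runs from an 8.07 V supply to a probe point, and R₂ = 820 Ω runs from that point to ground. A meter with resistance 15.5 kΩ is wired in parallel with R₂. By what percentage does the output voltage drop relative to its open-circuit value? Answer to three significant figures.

1.29 %

The divider's output (Thévenin) resistance is R₁‖R₂ = 203.1 Ω.
Fractional drop under load = R_th/(R_th + R_L) = 203.1 / (203.1 + 15500) = 0.01293.
So the output falls by 1.29 %.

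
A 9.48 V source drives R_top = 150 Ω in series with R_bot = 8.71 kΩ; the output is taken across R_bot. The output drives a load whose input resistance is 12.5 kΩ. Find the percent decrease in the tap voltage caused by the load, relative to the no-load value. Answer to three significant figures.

1.17 %

The divider's output (Thévenin) resistance is R_top‖R_bot = 147.5 Ω.
Fractional drop under load = R_th/(R_th + R_L) = 147.5 / (147.5 + 12500) = 0.01166.
So the output falls by 1.17 %.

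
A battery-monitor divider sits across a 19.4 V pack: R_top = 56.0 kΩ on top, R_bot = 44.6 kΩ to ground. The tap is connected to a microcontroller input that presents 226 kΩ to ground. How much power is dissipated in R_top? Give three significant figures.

P ≈ 2.42 mW

Total resistance from the source is R_top + (R_bot‖R_L) = 93.25 kΩ, so I = 19.4/93.25 kΩ = 0.2080 mA.
P = I²·R_top = (0.2080 mA)² × 56.0 kΩ = 2.42 mW.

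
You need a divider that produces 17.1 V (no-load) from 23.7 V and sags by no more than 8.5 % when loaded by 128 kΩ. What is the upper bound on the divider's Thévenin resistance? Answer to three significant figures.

Loading drop = R_th/(R_th + R_L) ≤ 0.0850, so R_th ≤ R_L · ε/(1−ε) = 128 kΩ × 0.0850/0.9150 = 11.9 kΩ.
(Any R1, R2 with R2/(R1+R2) = 0.722 and R1‖R2 ≤ 11.9 kΩ will meet the spec.)

R_th ≤ 11.9 kΩ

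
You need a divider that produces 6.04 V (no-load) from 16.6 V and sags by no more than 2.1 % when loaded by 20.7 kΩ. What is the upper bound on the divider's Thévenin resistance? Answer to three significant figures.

R_th ≤ 444 Ω

Loading drop = R_th/(R_th + R_L) ≤ 0.0210, so R_th ≤ R_L · ε/(1−ε) = 20.7 kΩ × 0.0210/0.9790 = 444 Ω.
(Any R1, R2 with R2/(R1+R2) = 0.364 and R1‖R2 ≤ 444 Ω will meet the spec.)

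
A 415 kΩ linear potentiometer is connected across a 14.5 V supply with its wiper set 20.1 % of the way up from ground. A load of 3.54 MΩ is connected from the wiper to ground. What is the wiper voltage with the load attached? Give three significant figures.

V ≈ 2.86 V

The wiper splits the pot into (1−α)R = 331.6 kΩ above and αR = 83.42 kΩ below.
Lower section ‖ load = 81.49 kΩ.
V_wiper = 14.5 × 81.49/(331.6 + 81.49) = 2.86 V.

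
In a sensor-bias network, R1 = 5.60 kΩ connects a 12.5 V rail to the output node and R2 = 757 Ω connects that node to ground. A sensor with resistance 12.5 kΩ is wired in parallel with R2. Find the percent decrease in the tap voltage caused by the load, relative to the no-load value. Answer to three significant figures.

The divider's output (Thévenin) resistance is R1‖R2 = 666.9 Ω.
Fractional drop under load = R_th/(R_th + R_L) = 666.9 / (666.9 + 12500) = 0.05065.
So the output falls by 5.06 %.

5.06 %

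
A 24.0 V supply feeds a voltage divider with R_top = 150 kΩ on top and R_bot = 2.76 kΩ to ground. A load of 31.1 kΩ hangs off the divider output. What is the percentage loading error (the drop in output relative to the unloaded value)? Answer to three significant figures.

8.02 %

Unloaded V = 24.0 × 2.76/152.8 = 0.43362 V.
Loaded: R_bot‖R_L = 2.535 kΩ, giving V = 24.0 × 2.535/152.5 = 0.39886 V.
Drop = (0.43362 − 0.39886) / 0.43362 = 8.02 %.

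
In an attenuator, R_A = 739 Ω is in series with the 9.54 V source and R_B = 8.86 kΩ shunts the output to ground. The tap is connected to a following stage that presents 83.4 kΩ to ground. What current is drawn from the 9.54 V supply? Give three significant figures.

I ≈ 1.09 mA

R_B‖R_L = 8009 Ω, so the source sees R_A + R_B‖R_L = 8748 Ω.
I = 9.54 V / 8748 Ω = 1.09 mA.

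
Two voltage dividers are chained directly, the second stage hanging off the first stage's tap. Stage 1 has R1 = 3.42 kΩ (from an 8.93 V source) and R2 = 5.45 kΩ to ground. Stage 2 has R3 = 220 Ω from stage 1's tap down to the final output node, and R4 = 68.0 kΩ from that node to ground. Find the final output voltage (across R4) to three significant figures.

V_out ≈ 5.31 V

Stage 2 presents R3+R4 = 68220 Ω as a load on stage 1's tap.
Stage 1's lower leg becomes R2‖(R3+R4) = 5047 Ω, so V_mid = 8.93 × 5047/8467 = 5.323 V.
Stage 2 is itself unloaded: V_out = V_mid × R4/(R3+R4) = 5.323 × 68000/68220 = 5.31 V.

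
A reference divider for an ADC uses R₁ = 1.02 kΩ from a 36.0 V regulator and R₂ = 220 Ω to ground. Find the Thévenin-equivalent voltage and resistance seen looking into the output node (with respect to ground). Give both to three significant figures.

V_th is the open-circuit tap voltage: 36.0 × 220/(1020 + 220) = 6.39 V.
With the supply zeroed, R₁ and R₂ appear in parallel from the tap: R_th = R₁‖R₂ = (1020 × 220)/1240 = 181 Ω.

V_th = 6.39 V, R_th = 181 Ω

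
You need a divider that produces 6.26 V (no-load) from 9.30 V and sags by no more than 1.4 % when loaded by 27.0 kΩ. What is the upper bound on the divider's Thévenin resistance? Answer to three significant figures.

R_th ≤ 383 Ω

Loading drop = R_th/(R_th + R_L) ≤ 0.0140, so R_th ≤ R_L · ε/(1−ε) = 27.0 kΩ × 0.0140/0.9860 = 383 Ω.
(Any R1, R2 with R2/(R1+R2) = 0.673 and R1‖R2 ≤ 383 Ω will meet the spec.)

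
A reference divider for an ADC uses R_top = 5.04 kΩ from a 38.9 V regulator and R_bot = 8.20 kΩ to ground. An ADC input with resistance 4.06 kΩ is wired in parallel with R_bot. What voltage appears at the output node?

V_out ≈ 13.6 V

The load sits in parallel with R_bot: R_bot‖R_L = (8.20 × 4.06) / (8.20 + 4.06) = 2.715 kΩ.
V_out = 38.9 × 2.715 / (5.04 + 2.715) = 38.9 × 2.715/7.755 = 13.6 V.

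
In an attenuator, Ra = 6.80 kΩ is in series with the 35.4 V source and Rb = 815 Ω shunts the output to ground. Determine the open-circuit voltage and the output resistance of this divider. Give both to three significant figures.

V_th = 3.79 V, R_th = 728 Ω

V_th is the open-circuit tap voltage: 35.4 × 815/(6800 + 815) = 3.79 V.
With the supply zeroed, Ra and Rb appear in parallel from the tap: R_th = Ra‖Rb = (6800 × 815)/7615 = 728 Ω.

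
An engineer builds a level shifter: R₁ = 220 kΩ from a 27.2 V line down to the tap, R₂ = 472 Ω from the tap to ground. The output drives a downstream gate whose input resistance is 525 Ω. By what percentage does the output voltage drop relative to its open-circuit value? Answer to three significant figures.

47.3 %

Unloaded V = 27.2 × 472/220500 = 0.05823 V.
Loaded: R₂‖R_L = 248.5 Ω, giving V = 27.2 × 248.5/220200 = 0.03069 V.
Drop = (0.05823 − 0.03069) / 0.05823 = 47.3 %.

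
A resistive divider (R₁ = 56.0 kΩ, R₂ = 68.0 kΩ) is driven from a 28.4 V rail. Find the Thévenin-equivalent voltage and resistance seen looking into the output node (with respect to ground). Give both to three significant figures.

V_th is the open-circuit tap voltage: 28.4 × 68.0/(56.0 + 68.0) = 15.6 V.
With the supply zeroed, R₁ and R₂ appear in parallel from the tap: R_th = R₁‖R₂ = (56.0 × 68.0)/124.0 = 30.7 kΩ.

V_th = 15.6 V, R_th = 30.7 kΩ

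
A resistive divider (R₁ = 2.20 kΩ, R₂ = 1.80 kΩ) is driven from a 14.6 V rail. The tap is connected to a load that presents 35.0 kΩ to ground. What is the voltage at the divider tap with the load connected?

V_out ≈ 6.39 V

The load sits in parallel with R₂: R₂‖R_L = (1.80 × 35.0) / (1.80 + 35.0) = 1.712 kΩ.
V_out = 14.6 × 1.712 / (2.20 + 1.712) = 14.6 × 1.712/3.912 = 6.39 V.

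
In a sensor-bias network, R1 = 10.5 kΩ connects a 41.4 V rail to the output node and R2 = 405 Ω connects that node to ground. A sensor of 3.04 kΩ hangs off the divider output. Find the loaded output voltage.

V_out ≈ 1.36 V

The load sits in parallel with R2: R2‖R_L = (405 × 3040) / (405 + 3040) = 357.4 Ω.
V_out = 41.4 × 357.4 / (10500 + 357.4) = 41.4 × 357.4/10860 = 1.36 V.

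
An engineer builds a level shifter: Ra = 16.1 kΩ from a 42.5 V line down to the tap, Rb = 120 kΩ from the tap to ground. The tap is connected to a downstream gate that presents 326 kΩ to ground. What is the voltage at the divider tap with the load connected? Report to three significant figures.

V_out ≈ 35.9 V

The load sits in parallel with Rb: Rb‖R_L = (120 × 326) / (120 + 326) = 87.71 kΩ.
V_out = 42.5 × 87.71 / (16.1 + 87.71) = 42.5 × 87.71/103.8 = 35.9 V.
(Unloaded it would have been 37.5 V.)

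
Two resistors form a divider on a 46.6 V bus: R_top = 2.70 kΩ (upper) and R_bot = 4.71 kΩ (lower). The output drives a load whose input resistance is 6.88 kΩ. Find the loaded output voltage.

The load sits in parallel with R_bot: R_bot‖R_L = (4.71 × 6.88) / (4.71 + 6.88) = 2.796 kΩ.
V_out = 46.6 × 2.796 / (2.70 + 2.796) = 46.6 × 2.796/5.496 = 23.7 V.
(Unloaded it would have been 29.6 V.)

V_out ≈ 23.7 V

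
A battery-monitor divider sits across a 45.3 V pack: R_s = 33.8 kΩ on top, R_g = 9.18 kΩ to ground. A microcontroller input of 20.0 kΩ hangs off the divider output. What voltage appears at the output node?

V_out ≈ 7.11 V

The load sits in parallel with R_g: R_g‖R_L = (9.18 × 20.0) / (9.18 + 20.0) = 6.292 kΩ.
V_out = 45.3 × 6.292 / (33.8 + 6.292) = 45.3 × 6.292/40.09 = 7.11 V.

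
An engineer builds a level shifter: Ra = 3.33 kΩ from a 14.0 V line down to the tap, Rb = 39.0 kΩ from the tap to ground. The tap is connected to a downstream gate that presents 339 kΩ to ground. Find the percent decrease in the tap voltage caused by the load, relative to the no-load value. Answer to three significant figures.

The divider's output (Thévenin) resistance is Ra‖Rb = 3.068 kΩ.
Fractional drop under load = R_th/(R_th + R_L) = 3.068 / (3.068 + 339) = 0.008969.
So the output falls by 0.897 %.

0.897 %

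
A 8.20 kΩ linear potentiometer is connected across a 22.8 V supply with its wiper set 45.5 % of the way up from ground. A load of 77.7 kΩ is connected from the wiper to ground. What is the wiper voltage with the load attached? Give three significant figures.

The wiper splits the pot into (1−α)R = 4.469 kΩ above and αR = 3.731 kΩ below.
Lower section ‖ load = 3.560 kΩ.
V_wiper = 22.8 × 3.560/(4.469 + 3.560) = 10.1 V.

V ≈ 10.1 V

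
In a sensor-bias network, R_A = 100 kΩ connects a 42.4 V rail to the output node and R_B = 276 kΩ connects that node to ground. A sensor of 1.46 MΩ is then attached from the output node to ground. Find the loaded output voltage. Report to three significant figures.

The load sits in parallel with R_B: R_B‖R_L = (276 × 1460) / (276 + 1460) = 232.1 kΩ.
V_out = 42.4 × 232.1 / (100 + 232.1) = 42.4 × 232.1/332.1 = 29.6 V.
(Unloaded it would have been 31.1 V.)

V_out ≈ 29.6 V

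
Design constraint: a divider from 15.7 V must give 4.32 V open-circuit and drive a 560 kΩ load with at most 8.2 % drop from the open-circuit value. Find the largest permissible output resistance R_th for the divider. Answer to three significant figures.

Loading drop = R_th/(R_th + R_L) ≤ 0.0820, so R_th ≤ R_L · ε/(1−ε) = 560 kΩ × 0.0820/0.9180 = 50.0 kΩ.

R_th ≤ 50.0 kΩ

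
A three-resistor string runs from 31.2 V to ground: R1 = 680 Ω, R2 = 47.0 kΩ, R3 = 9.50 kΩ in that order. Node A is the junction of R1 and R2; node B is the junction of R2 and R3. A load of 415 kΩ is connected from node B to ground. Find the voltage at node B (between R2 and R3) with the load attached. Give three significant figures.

At node B, R3 is in parallel with the load: R3‖R_L = 9287 Ω.
Below node A the resistance is R2 + (R3‖R_L) = 56290 Ω, so V_A = 31.2 × 56290/56970 = 30.83 V.
Then V_B = V_A × (R3‖R_L)/(R2 + R3‖R_L) = 30.83 × 9287/56290 = 5.09 V.

V ≈ 5.09 V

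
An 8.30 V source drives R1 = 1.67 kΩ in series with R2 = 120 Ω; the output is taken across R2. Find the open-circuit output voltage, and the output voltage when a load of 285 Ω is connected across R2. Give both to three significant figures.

Open-circuit: V = 8.30 × 120/(1670 + 120) = 0.556 V.
With the load, R2 becomes R2‖R_L = 84.44 Ω, so V = 8.30 × 84.44/1754 = 0.399 V.

Unloaded: 0.556 V; loaded: 0.399 V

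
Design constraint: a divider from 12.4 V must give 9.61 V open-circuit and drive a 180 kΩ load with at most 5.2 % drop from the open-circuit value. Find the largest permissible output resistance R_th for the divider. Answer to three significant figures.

R_th ≤ 9.87 kΩ

Loading drop = R_th/(R_th + R_L) ≤ 0.0520, so R_th ≤ R_L · ε/(1−ε) = 180 kΩ × 0.0520/0.9480 = 9.87 kΩ.
(Any R1, R2 with R2/(R1+R2) = 0.775 and R1‖R2 ≤ 9.87 kΩ will meet the spec.)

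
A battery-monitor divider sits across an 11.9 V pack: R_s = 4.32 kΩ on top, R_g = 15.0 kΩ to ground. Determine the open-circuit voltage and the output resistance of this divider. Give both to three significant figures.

V_th is the open-circuit tap voltage: 11.9 × 15.0/(4.32 + 15.0) = 9.24 V.
With the supply zeroed, R_s and R_g appear in parallel from the tap: R_th = R_s‖R_g = (4.32 × 15.0)/19.32 = 3.35 kΩ.

V_th = 9.24 V, R_th = 3.35 kΩ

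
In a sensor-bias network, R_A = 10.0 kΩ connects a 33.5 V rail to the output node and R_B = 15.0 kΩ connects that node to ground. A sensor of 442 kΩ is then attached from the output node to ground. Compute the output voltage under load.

The load sits in parallel with R_B: R_B‖R_L = (15.0 × 442) / (15.0 + 442) = 14.51 kΩ.
V_out = 33.5 × 14.51 / (10.0 + 14.51) = 33.5 × 14.51/24.51 = 19.8 V.

V_out ≈ 19.8 V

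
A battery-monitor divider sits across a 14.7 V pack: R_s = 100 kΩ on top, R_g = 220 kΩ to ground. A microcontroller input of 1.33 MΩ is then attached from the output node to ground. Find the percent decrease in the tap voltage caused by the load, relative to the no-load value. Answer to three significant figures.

The divider's output (Thévenin) resistance is R_s‖R_g = 68.75 kΩ.
Fractional drop under load = R_th/(R_th + R_L) = 68.75 / (68.75 + 1330) = 0.04915.
So the output falls by 4.92 %.

4.92 %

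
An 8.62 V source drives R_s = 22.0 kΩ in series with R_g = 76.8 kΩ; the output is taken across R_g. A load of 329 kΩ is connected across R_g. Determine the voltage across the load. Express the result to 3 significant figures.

V_out ≈ 6.37 V

The load sits in parallel with R_g: R_g‖R_L = (76.8 × 329) / (76.8 + 329) = 62.27 kΩ.
V_out = 8.62 × 62.27 / (22.0 + 62.27) = 8.62 × 62.27/84.27 = 6.37 V.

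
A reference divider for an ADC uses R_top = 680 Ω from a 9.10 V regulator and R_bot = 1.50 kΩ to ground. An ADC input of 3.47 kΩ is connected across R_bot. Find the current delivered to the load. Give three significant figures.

I_L ≈ 1.59 mA

R_bot‖R_L = 1047 Ω; V_out = 9.10 × 1047/1727 = 5.517 V.
I_L = V_out / R_L = 5.517 / 3.47 kΩ = 1.59 mA.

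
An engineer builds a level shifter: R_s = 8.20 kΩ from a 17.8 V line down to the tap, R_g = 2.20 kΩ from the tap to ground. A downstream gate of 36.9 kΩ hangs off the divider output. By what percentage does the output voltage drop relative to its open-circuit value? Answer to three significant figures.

4.49 %

The divider's output (Thévenin) resistance is R_s‖R_g = 1.735 kΩ.
Fractional drop under load = R_th/(R_th + R_L) = 1.735 / (1.735 + 36.9) = 0.04490.
So the output falls by 4.49 %.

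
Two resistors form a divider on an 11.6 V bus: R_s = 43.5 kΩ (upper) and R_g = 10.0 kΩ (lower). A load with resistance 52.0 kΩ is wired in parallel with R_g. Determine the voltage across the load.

The load sits in parallel with R_g: R_g‖R_L = (10.0 × 52.0) / (10.0 + 52.0) = 8.387 kΩ.
V_out = 11.6 × 8.387 / (43.5 + 8.387) = 11.6 × 8.387/51.89 = 1.88 V.

V_out ≈ 1.88 V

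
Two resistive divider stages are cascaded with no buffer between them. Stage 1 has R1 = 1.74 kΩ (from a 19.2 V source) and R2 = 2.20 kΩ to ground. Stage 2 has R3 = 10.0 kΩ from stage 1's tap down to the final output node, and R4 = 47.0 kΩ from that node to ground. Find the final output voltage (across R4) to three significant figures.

Stage 2 presents R3+R4 = 57.00 kΩ as a load on stage 1's tap.
Stage 1's lower leg becomes R2‖(R3+R4) = 2.118 kΩ, so V_mid = 19.2 × 2.118/3.858 = 10.54 V.
Stage 2 is itself unloaded: V_out = V_mid × R4/(R3+R4) = 10.54 × 47.0/57.00 = 8.69 V.

V_out ≈ 8.69 V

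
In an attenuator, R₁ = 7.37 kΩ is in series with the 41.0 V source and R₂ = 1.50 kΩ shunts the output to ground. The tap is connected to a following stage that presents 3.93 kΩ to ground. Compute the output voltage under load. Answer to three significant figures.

The load sits in parallel with R₂: R₂‖R_L = (1.50 × 3.93) / (1.50 + 3.93) = 1.086 kΩ.
V_out = 41.0 × 1.086 / (7.37 + 1.086) = 41.0 × 1.086/8.456 = 5.26 V.

V_out ≈ 5.26 V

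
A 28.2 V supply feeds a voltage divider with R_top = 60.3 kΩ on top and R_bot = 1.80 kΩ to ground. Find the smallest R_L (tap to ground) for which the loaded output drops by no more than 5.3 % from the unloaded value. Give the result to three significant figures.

Output resistance R_th = R_top‖R_bot = (60.3 × 1.80)/62.10 = 1.748 kΩ.
The fractional drop is R_th/(R_th + R_L); requiring this ≤ 0.0530 gives R_L ≥ R_th(1/0.0530 − 1) = 1.748 × 17.87 = 31.2 kΩ.

R_L(min) ≈ 31.2 kΩ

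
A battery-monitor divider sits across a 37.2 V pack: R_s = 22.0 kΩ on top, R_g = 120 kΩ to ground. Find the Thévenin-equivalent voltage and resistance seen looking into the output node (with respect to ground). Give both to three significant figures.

V_th is the open-circuit tap voltage: 37.2 × 120/(22.0 + 120) = 31.4 V.
With the supply zeroed, R_s and R_g appear in parallel from the tap: R_th = R_s‖R_g = (22.0 × 120)/142.0 = 18.6 kΩ.

V_th = 31.4 V, R_th = 18.6 kΩ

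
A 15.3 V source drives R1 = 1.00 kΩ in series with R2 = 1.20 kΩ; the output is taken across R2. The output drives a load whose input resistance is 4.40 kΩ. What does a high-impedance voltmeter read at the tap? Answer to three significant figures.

V_out ≈ 7.42 V

The load sits in parallel with R2: R2‖R_L = (1.20 × 4.40) / (1.20 + 4.40) = 0.9429 kΩ.
V_out = 15.3 × 0.9429 / (1.00 + 0.9429) = 15.3 × 0.9429/1.943 = 7.42 V.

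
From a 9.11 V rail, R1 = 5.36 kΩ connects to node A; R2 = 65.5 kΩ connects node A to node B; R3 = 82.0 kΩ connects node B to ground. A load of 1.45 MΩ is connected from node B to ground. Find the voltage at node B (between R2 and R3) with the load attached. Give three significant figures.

V ≈ 4.76 V

At node B, R3 is in parallel with the load: R3‖R_L = 77.61 kΩ.
Below node A the resistance is R2 + (R3‖R_L) = 143.1 kΩ, so V_A = 9.11 × 143.1/148.5 = 8.781 V.
Then V_B = V_A × (R3‖R_L)/(R2 + R3‖R_L) = 8.781 × 77.61/143.1 = 4.76 V.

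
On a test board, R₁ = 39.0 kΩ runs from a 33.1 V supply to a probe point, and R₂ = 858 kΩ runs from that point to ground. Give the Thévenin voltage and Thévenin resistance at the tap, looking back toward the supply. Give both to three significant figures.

V_th is the open-circuit tap voltage: 33.1 × 858/(39.0 + 858) = 31.7 V.
With the supply zeroed, R₁ and R₂ appear in parallel from the tap: R_th = R₁‖R₂ = (39.0 × 858)/897.0 = 37.3 kΩ.

V_th = 31.7 V, R_th = 37.3 kΩ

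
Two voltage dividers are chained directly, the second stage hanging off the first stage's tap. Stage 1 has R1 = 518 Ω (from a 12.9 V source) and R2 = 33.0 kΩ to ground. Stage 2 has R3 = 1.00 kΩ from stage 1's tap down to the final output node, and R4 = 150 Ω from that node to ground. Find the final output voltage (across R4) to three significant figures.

V_out ≈ 1.15 V

Stage 2 presents R3+R4 = 1150 Ω as a load on stage 1's tap.
Stage 1's lower leg becomes R2‖(R3+R4) = 1111 Ω, so V_mid = 12.9 × 1111/1629 = 8.799 V.
Stage 2 is itself unloaded: V_out = V_mid × R4/(R3+R4) = 8.799 × 150/1150 = 1.15 V.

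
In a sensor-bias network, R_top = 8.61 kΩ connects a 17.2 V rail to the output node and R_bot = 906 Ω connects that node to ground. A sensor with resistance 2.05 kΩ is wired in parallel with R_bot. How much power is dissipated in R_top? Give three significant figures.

Total resistance from the source is R_top + (R_bot‖R_L) = 9238 Ω, so I = 17.2/9238 Ω = 1.862 mA.
P = I²·R_top = (1.862 mA)² × 8.61 kΩ = 29.8 mW.

P ≈ 29.8 mW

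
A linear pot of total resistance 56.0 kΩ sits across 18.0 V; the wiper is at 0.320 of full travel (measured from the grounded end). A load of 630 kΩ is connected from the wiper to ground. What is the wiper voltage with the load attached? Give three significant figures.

The wiper splits the pot into (1−α)R = 38.08 kΩ above and αR = 17.92 kΩ below.
Lower section ‖ load = 17.42 kΩ.
V_wiper = 18.0 × 17.42/(38.08 + 17.42) = 5.65 V.

V ≈ 5.65 V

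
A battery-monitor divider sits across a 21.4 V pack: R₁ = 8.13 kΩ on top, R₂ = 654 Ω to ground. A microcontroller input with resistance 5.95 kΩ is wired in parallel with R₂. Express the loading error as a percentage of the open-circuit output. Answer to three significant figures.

Unloaded V = 21.4 × 654/8784 = 1.5933 V.
Loaded: R₂‖R_L = 589.2 Ω, giving V = 21.4 × 589.2/8719 = 1.4462 V.
Drop = (1.5933 − 1.4462) / 1.5933 = 9.23 %.

9.23 %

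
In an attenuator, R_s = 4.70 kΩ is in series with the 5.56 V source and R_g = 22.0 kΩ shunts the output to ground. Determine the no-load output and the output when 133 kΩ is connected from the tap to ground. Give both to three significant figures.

Open-circuit: V = 5.56 × 22.0/(4.70 + 22.0) = 4.58 V.
With the load, R_g becomes R_g‖R_L = 18.88 kΩ, so V = 5.56 × 18.88/23.58 = 4.45 V.

Unloaded: 4.58 V; loaded: 4.45 V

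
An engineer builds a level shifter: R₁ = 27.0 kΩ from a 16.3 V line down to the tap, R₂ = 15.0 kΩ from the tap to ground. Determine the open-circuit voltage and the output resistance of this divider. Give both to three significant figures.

V_th = 5.82 V, R_th = 9.64 kΩ

V_th is the open-circuit tap voltage: 16.3 × 15.0/(27.0 + 15.0) = 5.82 V.
With the supply zeroed, R₁ and R₂ appear in parallel from the tap: R_th = R₁‖R₂ = (27.0 × 15.0)/42.00 = 9.64 kΩ.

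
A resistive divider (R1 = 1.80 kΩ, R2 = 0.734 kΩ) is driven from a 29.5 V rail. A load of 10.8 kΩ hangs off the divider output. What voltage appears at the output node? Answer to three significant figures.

V_out ≈ 8.15 V

The load sits in parallel with R2: R2‖R_L = (734 × 10800) / (734 + 10800) = 687.3 Ω.
V_out = 29.5 × 687.3 / (1800 + 687.3) = 29.5 × 687.3/2487 = 8.15 V.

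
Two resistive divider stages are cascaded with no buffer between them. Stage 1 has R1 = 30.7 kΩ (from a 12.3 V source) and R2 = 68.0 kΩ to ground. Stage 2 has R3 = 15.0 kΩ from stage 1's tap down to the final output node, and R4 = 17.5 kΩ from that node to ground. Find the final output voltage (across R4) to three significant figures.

V_out ≈ 2.76 V

Stage 2 presents R3+R4 = 32.50 kΩ as a load on stage 1's tap.
Stage 1's lower leg becomes R2‖(R3+R4) = 21.99 kΩ, so V_mid = 12.3 × 21.99/52.69 = 5.133 V.
Stage 2 is itself unloaded: V_out = V_mid × R4/(R3+R4) = 5.133 × 17.5/32.50 = 2.76 V.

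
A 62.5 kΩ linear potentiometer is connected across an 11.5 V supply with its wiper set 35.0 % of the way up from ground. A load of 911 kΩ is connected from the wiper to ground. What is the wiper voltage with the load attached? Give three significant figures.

V ≈ 3.96 V

The wiper splits the pot into (1−α)R = 40.62 kΩ above and αR = 21.88 kΩ below.
Lower section ‖ load = 21.36 kΩ.
V_wiper = 11.5 × 21.36/(40.62 + 21.36) = 3.96 V.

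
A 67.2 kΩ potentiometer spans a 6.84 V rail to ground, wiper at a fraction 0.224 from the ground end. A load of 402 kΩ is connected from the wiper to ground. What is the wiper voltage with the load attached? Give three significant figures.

V ≈ 1.49 V

The wiper splits the pot into (1−α)R = 52.15 kΩ above and αR = 15.05 kΩ below.
Lower section ‖ load = 14.51 kΩ.
V_wiper = 6.84 × 14.51/(52.15 + 14.51) = 1.49 V.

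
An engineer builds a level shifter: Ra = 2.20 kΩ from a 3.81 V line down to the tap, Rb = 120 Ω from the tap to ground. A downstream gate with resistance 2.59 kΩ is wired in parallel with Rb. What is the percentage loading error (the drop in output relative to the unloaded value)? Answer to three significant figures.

4.21 %

The divider's output (Thévenin) resistance is Ra‖Rb = 113.8 Ω.
Fractional drop under load = R_th/(R_th + R_L) = 113.8 / (113.8 + 2590) = 0.04209.
So the output falls by 4.21 %.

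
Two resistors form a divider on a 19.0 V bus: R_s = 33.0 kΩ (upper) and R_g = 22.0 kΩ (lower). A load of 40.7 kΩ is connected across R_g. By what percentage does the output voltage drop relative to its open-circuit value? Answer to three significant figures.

Unloaded V = 19.0 × 22.0/55.00 = 7.600 V.
Loaded: R_g‖R_L = 14.28 kΩ, giving V = 19.0 × 14.28/47.28 = 5.739 V.
Drop = (7.600 − 5.739) / 7.600 = 24.5 %.

24.5 %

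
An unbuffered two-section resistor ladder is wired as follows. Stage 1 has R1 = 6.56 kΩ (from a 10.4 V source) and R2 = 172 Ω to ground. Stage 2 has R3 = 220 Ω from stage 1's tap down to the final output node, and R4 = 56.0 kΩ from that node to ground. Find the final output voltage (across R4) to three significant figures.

Stage 2 presents R3+R4 = 56220 Ω as a load on stage 1's tap.
Stage 1's lower leg becomes R2‖(R3+R4) = 171.5 Ω, so V_mid = 10.4 × 171.5/6731 = 0.2649 V.
Stage 2 is itself unloaded: V_out = V_mid × R4/(R3+R4) = 0.2649 × 56000/56220 = 0.264 V.

V_out ≈ 0.264 V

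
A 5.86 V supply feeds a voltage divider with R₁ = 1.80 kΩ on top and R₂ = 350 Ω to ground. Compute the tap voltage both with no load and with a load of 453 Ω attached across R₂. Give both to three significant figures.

Open-circuit: V = 5.86 × 350/(1800 + 350) = 0.954 V.
With the load, R₂ becomes R₂‖R_L = 197.4 Ω, so V = 5.86 × 197.4/1997 = 0.579 V.

Unloaded: 0.954 V; loaded: 0.579 V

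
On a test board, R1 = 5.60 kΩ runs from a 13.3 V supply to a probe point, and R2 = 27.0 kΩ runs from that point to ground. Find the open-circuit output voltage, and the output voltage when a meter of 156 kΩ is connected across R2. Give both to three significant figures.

Unloaded: 11.0 V; loaded: 10.7 V

Open-circuit: V = 13.3 × 27.0/(5.60 + 27.0) = 11.0 V.
With the load, R2 becomes R2‖R_L = 23.02 kΩ, so V = 13.3 × 23.02/28.62 = 10.7 V.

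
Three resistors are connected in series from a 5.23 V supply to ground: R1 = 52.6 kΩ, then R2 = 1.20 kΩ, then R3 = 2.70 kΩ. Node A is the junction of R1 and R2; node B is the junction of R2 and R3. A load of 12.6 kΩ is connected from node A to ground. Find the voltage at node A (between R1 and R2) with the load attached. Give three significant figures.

Below node A the series string R2+R3 = 3.900 kΩ sits in parallel with the 12.6 kΩ load: 2.978 kΩ.
V_A = 5.23 × 2.978/(52.6 + 2.978) = 0.280 V.

V ≈ 0.280 V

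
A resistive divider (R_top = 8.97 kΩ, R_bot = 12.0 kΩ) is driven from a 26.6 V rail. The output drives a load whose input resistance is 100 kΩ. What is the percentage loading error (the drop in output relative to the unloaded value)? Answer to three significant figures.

The divider's output (Thévenin) resistance is R_top‖R_bot = 5.133 kΩ.
Fractional drop under load = R_th/(R_th + R_L) = 5.133 / (5.133 + 100) = 0.04882.
So the output falls by 4.88 %.

4.88 %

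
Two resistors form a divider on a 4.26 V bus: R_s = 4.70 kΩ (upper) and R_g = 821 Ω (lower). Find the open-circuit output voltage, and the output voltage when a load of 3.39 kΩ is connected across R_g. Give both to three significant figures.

Open-circuit: V = 4.26 × 821/(4700 + 821) = 0.633 V.
With the load, R_g becomes R_g‖R_L = 660.9 Ω, so V = 4.26 × 660.9/5361 = 0.525 V.

Unloaded: 0.633 V; loaded: 0.525 V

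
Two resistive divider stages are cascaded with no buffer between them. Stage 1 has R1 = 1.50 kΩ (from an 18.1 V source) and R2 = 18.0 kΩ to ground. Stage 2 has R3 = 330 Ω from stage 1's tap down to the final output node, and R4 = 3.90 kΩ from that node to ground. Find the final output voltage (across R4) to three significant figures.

V_out ≈ 11.6 V

Stage 2 presents R3+R4 = 4230 Ω as a load on stage 1's tap.
Stage 1's lower leg becomes R2‖(R3+R4) = 3425 Ω, so V_mid = 18.1 × 3425/4925 = 12.59 V.
Stage 2 is itself unloaded: V_out = V_mid × R4/(R3+R4) = 12.59 × 3900/4230 = 11.6 V.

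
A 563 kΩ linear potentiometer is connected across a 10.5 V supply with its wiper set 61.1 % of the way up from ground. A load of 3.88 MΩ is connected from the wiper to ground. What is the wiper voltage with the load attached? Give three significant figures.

The wiper splits the pot into (1−α)R = 219.0 kΩ above and αR = 344.0 kΩ below.
Lower section ‖ load = 316.0 kΩ.
V_wiper = 10.5 × 316.0/(219.0 + 316.0) = 6.20 V.

V ≈ 6.20 V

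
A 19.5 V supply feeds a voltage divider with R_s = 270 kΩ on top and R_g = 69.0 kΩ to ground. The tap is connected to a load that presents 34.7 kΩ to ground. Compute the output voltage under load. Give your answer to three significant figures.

V_out ≈ 1.54 V

The load sits in parallel with R_g: R_g‖R_L = (69.0 × 34.7) / (69.0 + 34.7) = 23.09 kΩ.
V_out = 19.5 × 23.09 / (270 + 23.09) = 19.5 × 23.09/293.1 = 1.54 V.
(Unloaded it would have been 3.97 V.)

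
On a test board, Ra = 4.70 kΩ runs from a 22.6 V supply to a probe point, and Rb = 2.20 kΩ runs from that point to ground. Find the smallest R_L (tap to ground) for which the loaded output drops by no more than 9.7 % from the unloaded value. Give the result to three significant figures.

Output resistance R_th = Ra‖Rb = (4.70 × 2.20)/6.900 = 1.499 kΩ.
The fractional drop is R_th/(R_th + R_L); requiring this ≤ 0.0970 gives R_L ≥ R_th(1/0.0970 − 1) = 1.499 × 9.309 = 14.0 kΩ.

R_L(min) ≈ 14.0 kΩ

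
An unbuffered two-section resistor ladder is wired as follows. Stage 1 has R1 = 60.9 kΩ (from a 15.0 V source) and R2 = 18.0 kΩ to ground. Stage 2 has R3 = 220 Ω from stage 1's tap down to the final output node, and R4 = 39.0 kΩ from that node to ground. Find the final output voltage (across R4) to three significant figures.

V_out ≈ 2.51 V

Stage 2 presents R3+R4 = 39220 Ω as a load on stage 1's tap.
Stage 1's lower leg becomes R2‖(R3+R4) = 12340 Ω, so V_mid = 15.0 × 12340/73240 = 2.527 V.
Stage 2 is itself unloaded: V_out = V_mid × R4/(R3+R4) = 2.527 × 39000/39220 = 2.51 V.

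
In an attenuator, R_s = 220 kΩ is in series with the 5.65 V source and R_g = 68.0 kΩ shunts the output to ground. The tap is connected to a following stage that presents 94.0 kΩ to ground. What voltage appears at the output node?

The load sits in parallel with R_g: R_g‖R_L = (68.0 × 94.0) / (68.0 + 94.0) = 39.46 kΩ.
V_out = 5.65 × 39.46 / (220 + 39.46) = 5.65 × 39.46/259.5 = 0.859 V.

V_out ≈ 0.859 V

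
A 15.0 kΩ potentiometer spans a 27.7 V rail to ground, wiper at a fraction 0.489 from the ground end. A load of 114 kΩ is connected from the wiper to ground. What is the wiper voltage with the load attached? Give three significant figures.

V ≈ 13.1 V

The wiper splits the pot into (1−α)R = 7.665 kΩ above and αR = 7.335 kΩ below.
Lower section ‖ load = 6.892 kΩ.
V_wiper = 27.7 × 6.892/(7.665 + 6.892) = 13.1 V.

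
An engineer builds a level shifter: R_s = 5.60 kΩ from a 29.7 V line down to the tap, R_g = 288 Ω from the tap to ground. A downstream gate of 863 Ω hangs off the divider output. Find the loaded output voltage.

V_out ≈ 1.10 V

The load sits in parallel with R_g: R_g‖R_L = (288 × 863) / (288 + 863) = 215.9 Ω.
V_out = 29.7 × 215.9 / (5600 + 215.9) = 29.7 × 215.9/5816 = 1.10 V.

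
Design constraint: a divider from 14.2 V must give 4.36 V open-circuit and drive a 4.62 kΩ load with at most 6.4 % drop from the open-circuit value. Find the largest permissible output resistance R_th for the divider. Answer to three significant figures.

R_th ≤ 316 Ω

Loading drop = R_th/(R_th + R_L) ≤ 0.0640, so R_th ≤ R_L · ε/(1−ε) = 4.62 kΩ × 0.0640/0.9360 = 316 Ω.
(Any R1, R2 with R2/(R1+R2) = 0.307 and R1‖R2 ≤ 316 Ω will meet the spec.)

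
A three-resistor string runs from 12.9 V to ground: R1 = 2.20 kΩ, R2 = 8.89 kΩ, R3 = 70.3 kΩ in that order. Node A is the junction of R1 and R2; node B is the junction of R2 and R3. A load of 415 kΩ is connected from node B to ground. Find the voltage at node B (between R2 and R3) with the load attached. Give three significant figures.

At node B, R3 is in parallel with the load: R3‖R_L = 60.12 kΩ.
Below node A the resistance is R2 + (R3‖R_L) = 69.01 kΩ, so V_A = 12.9 × 69.01/71.21 = 12.50 V.
Then V_B = V_A × (R3‖R_L)/(R2 + R3‖R_L) = 12.50 × 60.12/69.01 = 10.9 V.

V ≈ 10.9 V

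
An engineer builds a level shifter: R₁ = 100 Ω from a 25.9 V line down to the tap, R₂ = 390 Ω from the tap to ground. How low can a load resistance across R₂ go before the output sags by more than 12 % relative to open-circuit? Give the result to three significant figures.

Output resistance R_th = R₁‖R₂ = (100 × 390)/490.0 = 79.59 Ω.
The fractional drop is R_th/(R_th + R_L); requiring this ≤ 0.120 gives R_L ≥ R_th(1/0.120 − 1) = 79.59 × 7.333 = 584 Ω.

R_L(min) ≈ 584 Ω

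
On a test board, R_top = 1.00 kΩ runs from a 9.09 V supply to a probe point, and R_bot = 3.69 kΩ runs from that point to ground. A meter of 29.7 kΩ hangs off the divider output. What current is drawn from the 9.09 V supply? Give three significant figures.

I ≈ 2.12 mA

R_bot‖R_L = 3.282 kΩ, so the source sees R_top + R_bot‖R_L = 4.282 kΩ.
I = 9.09 V / 4.282 kΩ = 2.12 mA.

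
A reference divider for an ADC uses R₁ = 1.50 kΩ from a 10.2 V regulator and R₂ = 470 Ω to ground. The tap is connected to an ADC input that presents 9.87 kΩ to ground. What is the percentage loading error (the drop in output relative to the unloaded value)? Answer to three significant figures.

The divider's output (Thévenin) resistance is R₁‖R₂ = 357.9 Ω.
Fractional drop under load = R_th/(R_th + R_L) = 357.9 / (357.9 + 9870) = 0.03499.
So the output falls by 3.50 %.

3.50 %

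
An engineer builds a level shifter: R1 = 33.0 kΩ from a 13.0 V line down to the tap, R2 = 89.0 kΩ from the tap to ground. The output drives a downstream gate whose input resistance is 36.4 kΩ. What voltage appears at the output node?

The load sits in parallel with R2: R2‖R_L = (89.0 × 36.4) / (89.0 + 36.4) = 25.83 kΩ.
V_out = 13.0 × 25.83 / (33.0 + 25.83) = 13.0 × 25.83/58.83 = 5.71 V.

V_out ≈ 5.71 V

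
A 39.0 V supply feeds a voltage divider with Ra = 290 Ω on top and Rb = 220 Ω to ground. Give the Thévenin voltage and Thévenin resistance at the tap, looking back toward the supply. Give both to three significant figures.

V_th is the open-circuit tap voltage: 39.0 × 220/(290 + 220) = 16.8 V.
With the supply zeroed, Ra and Rb appear in parallel from the tap: R_th = Ra‖Rb = (290 × 220)/510.0 = 125 Ω.

V_th = 16.8 V, R_th = 125 Ω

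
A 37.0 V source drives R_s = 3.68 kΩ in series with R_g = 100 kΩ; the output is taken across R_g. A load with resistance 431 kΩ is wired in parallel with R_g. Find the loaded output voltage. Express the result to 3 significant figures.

The load sits in parallel with R_g: R_g‖R_L = (100 × 431) / (100 + 431) = 81.17 kΩ.
V_out = 37.0 × 81.17 / (3.68 + 81.17) = 37.0 × 81.17/84.85 = 35.4 V.
(Unloaded it would have been 35.7 V.)

V_out ≈ 35.4 V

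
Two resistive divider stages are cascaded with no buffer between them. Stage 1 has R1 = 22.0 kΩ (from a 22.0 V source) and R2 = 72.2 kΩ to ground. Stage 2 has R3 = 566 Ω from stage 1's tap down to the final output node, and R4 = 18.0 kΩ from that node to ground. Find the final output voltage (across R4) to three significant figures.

V_out ≈ 8.57 V

Stage 2 presents R3+R4 = 18570 Ω as a load on stage 1's tap.
Stage 1's lower leg becomes R2‖(R3+R4) = 14770 Ω, so V_mid = 22.0 × 14770/36770 = 8.837 V.
Stage 2 is itself unloaded: V_out = V_mid × R4/(R3+R4) = 8.837 × 18000/18570 = 8.57 V.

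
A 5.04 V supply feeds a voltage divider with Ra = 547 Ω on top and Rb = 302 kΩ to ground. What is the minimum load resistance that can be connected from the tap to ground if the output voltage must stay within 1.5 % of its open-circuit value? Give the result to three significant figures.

Output resistance R_th = Ra‖Rb = (547 × 302000)/302500 = 546.0 Ω.
The fractional drop is R_th/(R_th + R_L); requiring this ≤ 0.0150 gives R_L ≥ R_th(1/0.0150 − 1) = 546.0 × 65.67 = 35.9 kΩ.

R_L(min) ≈ 35.9 kΩ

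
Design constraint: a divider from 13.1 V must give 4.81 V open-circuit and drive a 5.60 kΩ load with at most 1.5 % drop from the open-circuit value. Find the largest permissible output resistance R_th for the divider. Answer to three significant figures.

Loading drop = R_th/(R_th + R_L) ≤ 0.0150, so R_th ≤ R_L · ε/(1−ε) = 5.60 kΩ × 0.0150/0.9850 = 85.3 Ω.
(Any R1, R2 with R2/(R1+R2) = 0.367 and R1‖R2 ≤ 85.3 Ω will meet the spec.)

R_th ≤ 85.3 Ω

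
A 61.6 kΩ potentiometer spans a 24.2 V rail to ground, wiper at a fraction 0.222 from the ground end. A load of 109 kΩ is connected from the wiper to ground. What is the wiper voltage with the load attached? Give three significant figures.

The wiper splits the pot into (1−α)R = 47.92 kΩ above and αR = 13.68 kΩ below.
Lower section ‖ load = 12.15 kΩ.
V_wiper = 24.2 × 12.15/(47.92 + 12.15) = 4.89 V.

V ≈ 4.89 V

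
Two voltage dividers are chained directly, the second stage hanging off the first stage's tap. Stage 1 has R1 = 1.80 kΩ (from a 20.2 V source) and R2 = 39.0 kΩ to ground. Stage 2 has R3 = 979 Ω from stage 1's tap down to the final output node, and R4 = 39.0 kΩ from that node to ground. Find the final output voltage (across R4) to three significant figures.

V_out ≈ 18.1 V

Stage 2 presents R3+R4 = 39980 Ω as a load on stage 1's tap.
Stage 1's lower leg becomes R2‖(R3+R4) = 19740 Ω, so V_mid = 20.2 × 19740/21540 = 18.51 V.
Stage 2 is itself unloaded: V_out = V_mid × R4/(R3+R4) = 18.51 × 39000/39980 = 18.1 V.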